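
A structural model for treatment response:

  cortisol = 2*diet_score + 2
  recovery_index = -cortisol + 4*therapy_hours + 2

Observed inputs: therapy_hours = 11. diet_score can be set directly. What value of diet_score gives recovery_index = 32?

diet_score = 6

Substituting into the recovery_index equation gives recovery_index = -2*diet_score + 44.
Solve -2*diet_score + 44 = 32: diet_score = (32 - 44) / -2 = 6.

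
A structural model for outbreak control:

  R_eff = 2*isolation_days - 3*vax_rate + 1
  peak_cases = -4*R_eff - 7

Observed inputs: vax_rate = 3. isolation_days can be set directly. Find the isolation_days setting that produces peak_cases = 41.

isolation_days = -2

Substituting into the R_eff equation gives R_eff = 2*isolation_days - 8.
Substituting into the peak_cases equation gives peak_cases = -8*isolation_days + 25.
Solve -8*isolation_days + 25 = 41: isolation_days = (41 - 25) / -8 = -2.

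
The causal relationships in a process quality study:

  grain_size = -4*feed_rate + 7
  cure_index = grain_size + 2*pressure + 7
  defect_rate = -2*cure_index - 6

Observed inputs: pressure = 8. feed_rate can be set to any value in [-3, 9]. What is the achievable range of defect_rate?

Substituting into the cure_index equation gives cure_index = -4*feed_rate + 30.
defect_rate becomes 8*feed_rate - 66.
Linear in feed_rate, so extremes are at the endpoints: feed_rate = -3 gives defect_rate = -90; feed_rate = 9 gives defect_rate = 6.

-90 to 6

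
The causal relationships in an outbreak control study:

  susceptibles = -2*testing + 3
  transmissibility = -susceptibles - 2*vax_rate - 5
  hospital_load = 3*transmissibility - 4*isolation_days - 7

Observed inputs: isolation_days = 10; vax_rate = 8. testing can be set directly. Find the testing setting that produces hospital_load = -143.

testing = -4

Substituting into the transmissibility equation gives transmissibility = 2*testing - 24.
hospital_load becomes 6*testing - 119.
Solve 6*testing - 119 = -143: testing = (-143 + 119) / 6 = -4.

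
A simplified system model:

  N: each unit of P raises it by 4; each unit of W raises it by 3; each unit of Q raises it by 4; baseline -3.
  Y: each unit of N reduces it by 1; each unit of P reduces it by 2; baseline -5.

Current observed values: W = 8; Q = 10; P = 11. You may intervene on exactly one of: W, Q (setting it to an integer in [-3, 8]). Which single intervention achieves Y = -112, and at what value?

set Q = 5

Intervening on W: Y = -3*W - 108. Reaching -112 requires W = 4/3, not an integer.
Intervening on Q: with other inputs at their observed values, Y = -4*Q - 92. Solving for -112 gives Q = 5, within [-3, 8].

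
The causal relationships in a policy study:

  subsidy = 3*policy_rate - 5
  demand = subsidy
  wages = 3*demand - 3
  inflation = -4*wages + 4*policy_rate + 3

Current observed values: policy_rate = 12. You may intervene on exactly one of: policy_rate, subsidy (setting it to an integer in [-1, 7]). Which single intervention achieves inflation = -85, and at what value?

set policy_rate = 5

Intervening on policy_rate: with other inputs at their observed values, inflation = -32*policy_rate + 75. Solving for -85 gives policy_rate = 5, within [-1, 7].
Intervening on subsidy: inflation = -12*subsidy + 63. Reaching -85 requires subsidy = 37/3, not an integer.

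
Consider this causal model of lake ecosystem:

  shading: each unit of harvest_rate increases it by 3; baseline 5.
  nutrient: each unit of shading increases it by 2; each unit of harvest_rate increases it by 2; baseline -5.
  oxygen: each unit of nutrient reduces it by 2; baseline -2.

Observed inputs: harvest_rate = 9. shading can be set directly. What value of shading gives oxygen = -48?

Intervening on shading fixes its value directly, overriding its dependence on harvest_rate.
Substituting into the nutrient equation gives nutrient = 2*shading + 13.
Substituting into the oxygen equation gives oxygen = -4*shading - 28.
Solve -4*shading - 28 = -48: shading = (-48 + 28) / -4 = 5.

shading = 5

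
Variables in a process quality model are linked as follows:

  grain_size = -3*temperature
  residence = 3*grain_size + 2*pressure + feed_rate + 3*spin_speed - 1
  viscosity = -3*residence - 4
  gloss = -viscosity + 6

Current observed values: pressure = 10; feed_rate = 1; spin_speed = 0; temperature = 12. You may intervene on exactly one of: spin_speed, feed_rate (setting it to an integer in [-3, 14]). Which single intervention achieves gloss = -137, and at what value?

set spin_speed = 13

Intervening on spin_speed: with other inputs at their observed values, gloss = 9*spin_speed - 254. Solving for -137 gives spin_speed = 13, within [-3, 14].
Intervening on feed_rate: gloss = 3*feed_rate - 257. Reaching -137 requires feed_rate = 40, outside [-3, 14].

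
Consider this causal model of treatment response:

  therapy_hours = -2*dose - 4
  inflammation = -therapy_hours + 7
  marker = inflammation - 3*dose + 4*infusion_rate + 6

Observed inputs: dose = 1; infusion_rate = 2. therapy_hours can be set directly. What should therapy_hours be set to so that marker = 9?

therapy_hours = 9

Intervening on therapy_hours fixes its value directly, overriding its dependence on dose.
Substituting into the marker equation gives marker = -therapy_hours + 18.
Solve -therapy_hours + 18 = 9: therapy_hours = (9 - 18) / -1 = 9.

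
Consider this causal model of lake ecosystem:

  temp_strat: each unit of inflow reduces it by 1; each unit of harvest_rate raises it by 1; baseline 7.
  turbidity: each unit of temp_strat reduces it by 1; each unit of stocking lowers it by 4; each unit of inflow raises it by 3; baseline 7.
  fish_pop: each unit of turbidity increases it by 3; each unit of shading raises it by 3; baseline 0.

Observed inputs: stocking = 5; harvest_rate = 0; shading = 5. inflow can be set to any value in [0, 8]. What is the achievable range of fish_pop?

-45 to 51

Substituting into the temp_strat equation gives temp_strat = -inflow + 7.
So turbidity = 4*inflow - 20.
Substituting into the fish_pop equation gives fish_pop = 12*inflow - 45.
Linear in inflow, so extremes are at the endpoints: inflow = 0 gives fish_pop = -45; inflow = 8 gives fish_pop = 51.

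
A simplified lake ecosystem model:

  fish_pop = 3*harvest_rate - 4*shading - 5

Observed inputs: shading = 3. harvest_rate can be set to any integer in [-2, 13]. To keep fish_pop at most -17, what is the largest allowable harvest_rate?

Substituting into the fish_pop equation gives fish_pop = 3*harvest_rate - 17.
Require 3*harvest_rate - 17 ≤ -17, so harvest_rate ≤ 0.
The largest integer in [-2, 13] satisfying this is 0.

harvest_rate = 0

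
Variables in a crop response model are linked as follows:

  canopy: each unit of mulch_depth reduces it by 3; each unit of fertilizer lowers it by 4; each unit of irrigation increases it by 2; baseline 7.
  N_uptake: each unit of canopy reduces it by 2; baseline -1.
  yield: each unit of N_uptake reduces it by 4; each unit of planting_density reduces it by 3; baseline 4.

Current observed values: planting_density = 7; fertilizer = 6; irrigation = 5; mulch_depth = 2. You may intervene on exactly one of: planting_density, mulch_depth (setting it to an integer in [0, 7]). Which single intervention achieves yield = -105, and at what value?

set planting_density = 3

Intervening on planting_density: with other inputs at their observed values, yield = -3*planting_density - 96. Solving for -105 gives planting_density = 3, within [0, 7].
Intervening on mulch_depth: yield = -24*mulch_depth - 69. Reaching -105 requires mulch_depth = 3/2, not an integer.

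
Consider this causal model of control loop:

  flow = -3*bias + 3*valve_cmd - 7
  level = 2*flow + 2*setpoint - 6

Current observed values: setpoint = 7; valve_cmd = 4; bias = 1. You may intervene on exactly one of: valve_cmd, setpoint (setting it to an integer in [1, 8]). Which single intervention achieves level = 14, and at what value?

Intervening on valve_cmd: level = 6*valve_cmd - 12. Reaching 14 requires valve_cmd = 13/3, not an integer.
Intervening on setpoint: with other inputs at their observed values, level = 2*setpoint - 2. Solving for 14 gives setpoint = 8, within [1, 8].

set setpoint = 8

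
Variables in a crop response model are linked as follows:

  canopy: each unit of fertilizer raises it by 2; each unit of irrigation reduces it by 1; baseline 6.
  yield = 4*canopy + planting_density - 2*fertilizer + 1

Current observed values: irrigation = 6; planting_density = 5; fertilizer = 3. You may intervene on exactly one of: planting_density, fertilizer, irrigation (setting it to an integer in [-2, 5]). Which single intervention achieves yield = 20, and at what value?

set planting_density = 1

Intervening on planting_density: with other inputs at their observed values, yield = planting_density + 19. Solving for 20 gives planting_density = 1, within [-2, 5].
Intervening on fertilizer: yield = 6*fertilizer + 6. Reaching 20 requires fertilizer = 7/3, not an integer.
Intervening on irrigation: yield = -4*irrigation + 48. Reaching 20 requires irrigation = 7, outside [-2, 5].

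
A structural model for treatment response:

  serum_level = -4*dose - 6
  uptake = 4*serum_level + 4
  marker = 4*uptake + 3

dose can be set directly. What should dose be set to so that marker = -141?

dose = 1

Substituting into the uptake equation gives uptake = -16*dose - 20.
Substituting into the marker equation gives marker = -64*dose - 77.
Solve -64*dose - 77 = -141: dose = (-141 + 77) / -64 = 1.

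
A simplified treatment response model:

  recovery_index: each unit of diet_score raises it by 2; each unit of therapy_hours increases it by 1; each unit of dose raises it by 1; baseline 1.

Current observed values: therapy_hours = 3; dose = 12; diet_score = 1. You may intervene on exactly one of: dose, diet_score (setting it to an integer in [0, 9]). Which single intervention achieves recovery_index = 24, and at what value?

set diet_score = 4

Intervening on dose: recovery_index = dose + 6. Reaching 24 requires dose = 18, outside [0, 9].
Intervening on diet_score: with other inputs at their observed values, recovery_index = 2*diet_score + 16. Solving for 24 gives diet_score = 4, within [0, 9].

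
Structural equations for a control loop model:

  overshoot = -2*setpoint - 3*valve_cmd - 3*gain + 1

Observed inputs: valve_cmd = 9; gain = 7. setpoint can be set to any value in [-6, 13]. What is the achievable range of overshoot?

Substituting into the overshoot equation gives overshoot = -2*setpoint - 47.
Linear in setpoint, so extremes are at the endpoints: setpoint = -6 gives overshoot = -35; setpoint = 13 gives overshoot = -73.

-73 to -35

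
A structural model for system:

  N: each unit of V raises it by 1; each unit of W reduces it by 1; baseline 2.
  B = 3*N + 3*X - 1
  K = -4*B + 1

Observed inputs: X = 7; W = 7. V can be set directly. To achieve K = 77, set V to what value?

V = -8

Substituting into the N equation gives N = V - 5.
B becomes 3*V + 5.
So K = -12*V - 19.
Solve -12*V - 19 = 77: V = (77 + 19) / -12 = -8.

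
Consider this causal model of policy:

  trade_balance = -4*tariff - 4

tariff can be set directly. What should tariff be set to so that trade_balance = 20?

Solve -4*tariff - 4 = 20: tariff = (20 + 4) / -4 = -6.

tariff = -6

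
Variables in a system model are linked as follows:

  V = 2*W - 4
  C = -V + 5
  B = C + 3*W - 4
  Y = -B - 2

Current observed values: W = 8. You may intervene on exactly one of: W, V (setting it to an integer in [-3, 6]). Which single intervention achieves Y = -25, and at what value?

Intervening on W: Y = -W - 7. Reaching -25 requires W = 18, outside [-3, 6].
Intervening on V: with other inputs at their observed values, Y = V - 27. Solving for -25 gives V = 2, within [-3, 6].

set V = 2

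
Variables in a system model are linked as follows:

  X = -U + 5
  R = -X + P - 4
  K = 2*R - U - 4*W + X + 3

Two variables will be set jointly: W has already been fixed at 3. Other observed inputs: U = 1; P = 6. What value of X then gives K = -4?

With W held at 3:
Intervening on X fixes its value directly, overriding its dependence on U.
Substituting into the R equation gives R = -X + 2.
K becomes -X - 6.
Solve -X - 6 = -4: X = (-4 + 6) / -1 = -2.

X = -2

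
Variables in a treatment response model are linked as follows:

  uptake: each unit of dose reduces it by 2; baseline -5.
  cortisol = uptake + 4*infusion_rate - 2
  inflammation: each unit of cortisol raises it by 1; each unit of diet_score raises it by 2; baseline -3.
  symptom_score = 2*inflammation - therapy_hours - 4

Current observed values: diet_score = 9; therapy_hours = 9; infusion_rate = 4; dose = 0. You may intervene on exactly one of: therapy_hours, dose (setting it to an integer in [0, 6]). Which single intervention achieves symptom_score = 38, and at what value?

set therapy_hours = 6

Intervening on therapy_hours: with other inputs at their observed values, symptom_score = -therapy_hours + 44. Solving for 38 gives therapy_hours = 6, within [0, 6].
Intervening on dose: symptom_score = -4*dose + 35. Reaching 38 requires dose = -3/4, not an integer.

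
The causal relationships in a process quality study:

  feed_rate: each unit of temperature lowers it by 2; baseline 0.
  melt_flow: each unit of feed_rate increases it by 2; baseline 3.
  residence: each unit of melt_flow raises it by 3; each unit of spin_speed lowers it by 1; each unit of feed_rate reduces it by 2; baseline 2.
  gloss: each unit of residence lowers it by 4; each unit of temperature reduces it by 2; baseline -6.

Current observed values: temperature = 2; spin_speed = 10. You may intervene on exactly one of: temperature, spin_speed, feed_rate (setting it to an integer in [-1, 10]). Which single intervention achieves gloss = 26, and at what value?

Intervening on temperature: gloss = 30*temperature - 10. Reaching 26 requires temperature = 6/5, not an integer.
Intervening on spin_speed: with other inputs at their observed values, gloss = 4*spin_speed + 10. Solving for 26 gives spin_speed = 4, within [-1, 10].
Intervening on feed_rate: gloss = -16*feed_rate - 14. Reaching 26 requires feed_rate = -5/2, not an integer.

set spin_speed = 4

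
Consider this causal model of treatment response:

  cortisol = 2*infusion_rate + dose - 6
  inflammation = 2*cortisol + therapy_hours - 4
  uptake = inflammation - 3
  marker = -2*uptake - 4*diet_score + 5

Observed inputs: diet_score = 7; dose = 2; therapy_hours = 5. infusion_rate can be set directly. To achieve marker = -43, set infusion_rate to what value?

Substituting into the cortisol equation gives cortisol = 2*infusion_rate - 4.
This gives inflammation = 4*infusion_rate - 7.
This gives uptake = 4*infusion_rate - 10.
Substituting into the marker equation gives marker = -8*infusion_rate - 3.
Solve -8*infusion_rate - 3 = -43: infusion_rate = (-43 + 3) / -8 = 5.

infusion_rate = 5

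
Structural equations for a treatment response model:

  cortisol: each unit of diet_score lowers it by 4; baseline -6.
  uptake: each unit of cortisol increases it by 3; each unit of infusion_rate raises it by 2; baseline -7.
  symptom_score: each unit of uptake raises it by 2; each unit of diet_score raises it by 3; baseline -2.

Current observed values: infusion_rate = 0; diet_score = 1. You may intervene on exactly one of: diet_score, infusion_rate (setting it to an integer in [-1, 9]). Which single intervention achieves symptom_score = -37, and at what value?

set infusion_rate = 9

Intervening on diet_score: symptom_score = -21*diet_score - 52. Reaching -37 requires diet_score = -5/7, not an integer.
Intervening on infusion_rate: with other inputs at their observed values, symptom_score = 4*infusion_rate - 73. Solving for -37 gives infusion_rate = 9, within [-1, 9].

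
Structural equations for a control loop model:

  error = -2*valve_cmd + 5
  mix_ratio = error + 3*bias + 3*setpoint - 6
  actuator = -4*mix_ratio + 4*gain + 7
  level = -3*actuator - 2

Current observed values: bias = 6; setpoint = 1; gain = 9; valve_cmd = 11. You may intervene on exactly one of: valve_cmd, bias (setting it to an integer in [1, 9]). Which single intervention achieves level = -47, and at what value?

set bias = 9

Intervening on valve_cmd: level = -24*valve_cmd + 109. Reaching -47 requires valve_cmd = 13/2, not an integer.
Intervening on bias: with other inputs at their observed values, level = 36*bias - 371. Solving for -47 gives bias = 9, within [1, 9].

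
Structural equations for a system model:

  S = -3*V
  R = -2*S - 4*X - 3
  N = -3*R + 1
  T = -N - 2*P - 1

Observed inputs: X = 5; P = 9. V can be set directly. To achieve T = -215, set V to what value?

Substituting into the R equation gives R = 6*V - 23.
N becomes -18*V + 70.
So T = 18*V - 89.
Solve 18*V - 89 = -215: V = (-215 + 89) / 18 = -7.

V = -7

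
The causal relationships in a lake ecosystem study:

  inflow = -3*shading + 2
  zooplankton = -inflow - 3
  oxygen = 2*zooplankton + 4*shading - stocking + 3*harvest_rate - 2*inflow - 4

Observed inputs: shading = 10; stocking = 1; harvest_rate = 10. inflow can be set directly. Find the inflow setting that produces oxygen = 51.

Intervening on inflow fixes its value directly, overriding its dependence on shading.
Substituting into the oxygen equation gives oxygen = -4*inflow + 59.
Solve -4*inflow + 59 = 51: inflow = (51 - 59) / -4 = 2.

inflow = 2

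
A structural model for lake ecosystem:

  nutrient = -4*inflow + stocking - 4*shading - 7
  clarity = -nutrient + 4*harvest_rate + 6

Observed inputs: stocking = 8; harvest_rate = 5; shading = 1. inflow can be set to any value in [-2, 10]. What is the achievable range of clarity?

Substituting into the nutrient equation gives nutrient = -4*inflow - 3.
Substituting into the clarity equation gives clarity = 4*inflow + 29.
Linear in inflow, so extremes are at the endpoints: inflow = -2 gives clarity = 21; inflow = 10 gives clarity = 69.

21 to 69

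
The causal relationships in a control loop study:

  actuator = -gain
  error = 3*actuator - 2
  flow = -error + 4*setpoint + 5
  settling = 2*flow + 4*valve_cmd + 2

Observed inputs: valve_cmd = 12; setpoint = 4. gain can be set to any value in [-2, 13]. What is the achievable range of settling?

Substituting into the error equation gives error = -3*gain - 2.
Substituting into the flow equation gives flow = 3*gain + 23.
Substituting into the settling equation gives settling = 6*gain + 96.
Linear in gain, so extremes are at the endpoints: gain = -2 gives settling = 84; gain = 13 gives settling = 174.

84 to 174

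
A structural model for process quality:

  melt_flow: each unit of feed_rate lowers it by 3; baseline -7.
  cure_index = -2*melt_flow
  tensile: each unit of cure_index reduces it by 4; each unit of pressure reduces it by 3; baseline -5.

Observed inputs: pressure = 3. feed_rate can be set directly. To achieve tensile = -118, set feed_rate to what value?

Substituting into the cure_index equation gives cure_index = 6*feed_rate + 14.
Substituting into the tensile equation gives tensile = -24*feed_rate - 70.
Solve -24*feed_rate - 70 = -118: feed_rate = (-118 + 70) / -24 = 2.

feed_rate = 2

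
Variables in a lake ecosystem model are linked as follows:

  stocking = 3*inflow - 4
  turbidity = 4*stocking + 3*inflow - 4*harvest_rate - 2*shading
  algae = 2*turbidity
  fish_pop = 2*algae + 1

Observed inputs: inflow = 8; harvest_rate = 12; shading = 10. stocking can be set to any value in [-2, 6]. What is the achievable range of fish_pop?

-207 to -79

Intervening on stocking fixes its value directly, overriding its dependence on inflow.
Substituting into the turbidity equation gives turbidity = 4*stocking - 44.
Substituting into the algae equation gives algae = 8*stocking - 88.
Substituting into the fish_pop equation gives fish_pop = 16*stocking - 175.
Linear in stocking, so extremes are at the endpoints: stocking = -2 gives fish_pop = -207; stocking = 6 gives fish_pop = -79.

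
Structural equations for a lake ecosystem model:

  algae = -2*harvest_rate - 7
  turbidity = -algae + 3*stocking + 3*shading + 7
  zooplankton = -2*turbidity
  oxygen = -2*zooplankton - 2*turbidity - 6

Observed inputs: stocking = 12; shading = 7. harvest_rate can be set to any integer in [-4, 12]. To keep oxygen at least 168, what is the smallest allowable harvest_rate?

harvest_rate = 8

Substituting into the turbidity equation gives turbidity = 2*harvest_rate + 71.
Substituting into the zooplankton equation gives zooplankton = -4*harvest_rate - 142.
Substituting into the oxygen equation gives oxygen = 4*harvest_rate + 136.
Require 4*harvest_rate + 136 ≥ 168, so harvest_rate ≥ 8.
The smallest integer in [-4, 12] satisfying this is 8.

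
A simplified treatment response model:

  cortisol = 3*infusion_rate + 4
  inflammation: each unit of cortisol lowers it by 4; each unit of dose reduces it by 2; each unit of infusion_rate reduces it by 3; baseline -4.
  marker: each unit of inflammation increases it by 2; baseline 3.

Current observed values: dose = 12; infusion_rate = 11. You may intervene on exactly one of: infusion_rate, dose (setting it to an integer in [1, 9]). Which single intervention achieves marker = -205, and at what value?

set infusion_rate = 4

Intervening on infusion_rate: with other inputs at their observed values, marker = -30*infusion_rate - 85. Solving for -205 gives infusion_rate = 4, within [1, 9].
Intervening on dose: marker = -4*dose - 367. Reaching -205 requires dose = -81/2, not an integer.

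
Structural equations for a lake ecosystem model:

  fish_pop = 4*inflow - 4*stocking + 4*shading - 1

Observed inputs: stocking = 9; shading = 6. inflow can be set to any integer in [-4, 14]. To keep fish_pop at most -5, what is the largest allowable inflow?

inflow = 2

Substituting into the fish_pop equation gives fish_pop = 4*inflow - 13.
Require 4*inflow - 13 ≤ -5, so inflow ≤ 2.
The largest integer in [-4, 14] satisfying this is 2.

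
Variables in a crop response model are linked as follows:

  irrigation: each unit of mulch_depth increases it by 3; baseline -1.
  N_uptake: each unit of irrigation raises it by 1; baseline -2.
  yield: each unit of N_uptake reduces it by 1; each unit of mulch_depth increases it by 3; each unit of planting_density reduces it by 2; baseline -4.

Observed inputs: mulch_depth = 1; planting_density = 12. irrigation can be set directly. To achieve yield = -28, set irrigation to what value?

irrigation = 5

Intervening on irrigation fixes its value directly, overriding its dependence on mulch_depth.
Substituting into the yield equation gives yield = -irrigation - 23.
Solve -irrigation - 23 = -28: irrigation = (-28 + 23) / -1 = 5.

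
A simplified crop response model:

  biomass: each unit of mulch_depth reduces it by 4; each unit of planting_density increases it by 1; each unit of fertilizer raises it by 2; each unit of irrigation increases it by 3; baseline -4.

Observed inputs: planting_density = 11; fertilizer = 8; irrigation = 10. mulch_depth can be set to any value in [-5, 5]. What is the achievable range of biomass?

33 to 73

Substituting into the biomass equation gives biomass = -4*mulch_depth + 53.
Linear in mulch_depth, so extremes are at the endpoints: mulch_depth = -5 gives biomass = 73; mulch_depth = 5 gives biomass = 33.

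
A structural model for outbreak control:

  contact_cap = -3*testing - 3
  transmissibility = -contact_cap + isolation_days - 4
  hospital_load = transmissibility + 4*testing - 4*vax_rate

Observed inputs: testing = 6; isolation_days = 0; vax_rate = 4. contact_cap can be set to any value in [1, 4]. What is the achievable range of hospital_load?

0 to 3

Intervening on contact_cap fixes its value directly, overriding its dependence on testing.
Substituting into the transmissibility equation gives transmissibility = -contact_cap - 4.
Substituting into the hospital_load equation gives hospital_load = -contact_cap + 4.
Linear in contact_cap, so extremes are at the endpoints: contact_cap = 1 gives hospital_load = 3; contact_cap = 4 gives hospital_load = 0.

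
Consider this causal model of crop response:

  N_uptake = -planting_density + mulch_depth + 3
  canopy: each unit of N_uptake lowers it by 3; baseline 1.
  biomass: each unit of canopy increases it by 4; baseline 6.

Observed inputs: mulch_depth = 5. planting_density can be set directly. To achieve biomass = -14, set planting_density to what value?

Substituting into the N_uptake equation gives N_uptake = -planting_density + 8.
So canopy = 3*planting_density - 23.
Substituting into the biomass equation gives biomass = 12*planting_density - 86.
Solve 12*planting_density - 86 = -14: planting_density = (-14 + 86) / 12 = 6.

planting_density = 6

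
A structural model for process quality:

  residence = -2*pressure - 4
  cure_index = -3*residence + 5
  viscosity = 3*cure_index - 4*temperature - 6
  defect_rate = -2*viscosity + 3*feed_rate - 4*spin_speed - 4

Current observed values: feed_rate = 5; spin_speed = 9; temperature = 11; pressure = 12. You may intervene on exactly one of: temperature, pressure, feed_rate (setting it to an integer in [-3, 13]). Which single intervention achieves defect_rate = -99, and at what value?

Intervening on temperature: defect_rate = 8*temperature - 547. Reaching -99 requires temperature = 56, outside [-3, 13].
Intervening on pressure: with other inputs at their observed values, defect_rate = -36*pressure - 27. Solving for -99 gives pressure = 2, within [-3, 13].
Intervening on feed_rate: defect_rate = 3*feed_rate - 474. Reaching -99 requires feed_rate = 125, outside [-3, 13].

set pressure = 2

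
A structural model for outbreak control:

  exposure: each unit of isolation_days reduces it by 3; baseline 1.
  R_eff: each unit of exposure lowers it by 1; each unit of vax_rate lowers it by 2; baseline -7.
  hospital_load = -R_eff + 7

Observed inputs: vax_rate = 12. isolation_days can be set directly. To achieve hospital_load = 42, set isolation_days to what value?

Substituting into the R_eff equation gives R_eff = 3*isolation_days - 32.
Substituting into the hospital_load equation gives hospital_load = -3*isolation_days + 39.
Solve -3*isolation_days + 39 = 42: isolation_days = (42 - 39) / -3 = -1.

isolation_days = -1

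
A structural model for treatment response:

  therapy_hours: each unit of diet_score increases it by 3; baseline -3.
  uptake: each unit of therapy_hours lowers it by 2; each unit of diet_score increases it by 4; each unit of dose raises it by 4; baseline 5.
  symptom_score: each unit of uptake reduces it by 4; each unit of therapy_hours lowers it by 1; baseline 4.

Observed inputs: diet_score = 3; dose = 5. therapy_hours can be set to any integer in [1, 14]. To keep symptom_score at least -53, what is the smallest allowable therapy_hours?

Intervening on therapy_hours fixes its value directly, overriding its dependence on diet_score.
Substituting into the uptake equation gives uptake = -2*therapy_hours + 37.
This gives symptom_score = 7*therapy_hours - 144.
Require 7*therapy_hours - 144 ≥ -53, so therapy_hours ≥ 13.
The smallest integer in [1, 14] satisfying this is 13.

therapy_hours = 13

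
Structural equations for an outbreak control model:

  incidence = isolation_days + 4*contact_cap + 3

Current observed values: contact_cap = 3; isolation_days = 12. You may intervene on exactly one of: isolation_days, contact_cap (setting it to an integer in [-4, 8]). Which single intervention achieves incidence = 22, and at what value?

Intervening on isolation_days: with other inputs at their observed values, incidence = isolation_days + 15. Solving for 22 gives isolation_days = 7, within [-4, 8].
Intervening on contact_cap: incidence = 4*contact_cap + 15. Reaching 22 requires contact_cap = 7/4, not an integer.

set isolation_days = 7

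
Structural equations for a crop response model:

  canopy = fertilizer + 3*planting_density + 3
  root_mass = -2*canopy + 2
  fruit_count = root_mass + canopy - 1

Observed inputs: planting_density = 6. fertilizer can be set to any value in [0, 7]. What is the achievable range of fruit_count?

Substituting into the canopy equation gives canopy = fertilizer + 21.
This gives root_mass = -2*fertilizer - 40.
This gives fruit_count = -fertilizer - 20.
Linear in fertilizer, so extremes are at the endpoints: fertilizer = 0 gives fruit_count = -20; fertilizer = 7 gives fruit_count = -27.

-27 to -20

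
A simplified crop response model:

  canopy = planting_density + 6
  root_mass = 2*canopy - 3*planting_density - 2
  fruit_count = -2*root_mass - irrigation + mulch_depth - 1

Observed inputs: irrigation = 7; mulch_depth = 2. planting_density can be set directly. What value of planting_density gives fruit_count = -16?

planting_density = 5

Substituting into the root_mass equation gives root_mass = -planting_density + 10.
Substituting into the fruit_count equation gives fruit_count = 2*planting_density - 26.
Solve 2*planting_density - 26 = -16: planting_density = (-16 + 26) / 2 = 5.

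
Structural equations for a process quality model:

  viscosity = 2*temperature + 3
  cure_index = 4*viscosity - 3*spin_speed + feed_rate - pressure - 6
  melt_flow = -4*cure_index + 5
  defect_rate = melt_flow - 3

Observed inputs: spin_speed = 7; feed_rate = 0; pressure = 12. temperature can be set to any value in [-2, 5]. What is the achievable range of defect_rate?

Substituting into the cure_index equation gives cure_index = 8*temperature - 27.
So melt_flow = -32*temperature + 113.
Substituting into the defect_rate equation gives defect_rate = -32*temperature + 110.
Linear in temperature, so extremes are at the endpoints: temperature = -2 gives defect_rate = 174; temperature = 5 gives defect_rate = -50.

-50 to 174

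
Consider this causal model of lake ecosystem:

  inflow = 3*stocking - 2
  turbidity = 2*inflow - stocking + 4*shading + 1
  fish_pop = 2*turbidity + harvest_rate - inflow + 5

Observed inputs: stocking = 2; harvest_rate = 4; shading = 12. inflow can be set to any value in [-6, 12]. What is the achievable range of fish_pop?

85 to 139

Intervening on inflow fixes its value directly, overriding its dependence on stocking.
Substituting into the turbidity equation gives turbidity = 2*inflow + 47.
Substituting into the fish_pop equation gives fish_pop = 3*inflow + 103.
Linear in inflow, so extremes are at the endpoints: inflow = -6 gives fish_pop = 85; inflow = 12 gives fish_pop = 139.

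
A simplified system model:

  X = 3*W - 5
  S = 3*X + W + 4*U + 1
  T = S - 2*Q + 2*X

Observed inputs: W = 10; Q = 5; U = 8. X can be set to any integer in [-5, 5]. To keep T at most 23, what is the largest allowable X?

X = -2

Intervening on X fixes its value directly, overriding its dependence on W.
Substituting into the S equation gives S = 3*X + 43.
T becomes 5*X + 33.
Require 5*X + 33 ≤ 23, so X ≤ -2.
The largest integer in [-5, 5] satisfying this is -2.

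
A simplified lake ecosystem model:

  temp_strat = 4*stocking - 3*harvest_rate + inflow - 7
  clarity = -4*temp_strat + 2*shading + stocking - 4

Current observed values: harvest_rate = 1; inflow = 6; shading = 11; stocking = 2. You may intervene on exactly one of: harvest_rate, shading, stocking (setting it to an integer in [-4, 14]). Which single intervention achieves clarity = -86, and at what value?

set stocking = 8

Intervening on harvest_rate: clarity = 12*harvest_rate - 8. Reaching -86 requires harvest_rate = -13/2, not an integer.
Intervening on shading: clarity = 2*shading - 18. Reaching -86 requires shading = -34, outside [-4, 14].
Intervening on stocking: with other inputs at their observed values, clarity = -15*stocking + 34. Solving for -86 gives stocking = 8, within [-4, 14].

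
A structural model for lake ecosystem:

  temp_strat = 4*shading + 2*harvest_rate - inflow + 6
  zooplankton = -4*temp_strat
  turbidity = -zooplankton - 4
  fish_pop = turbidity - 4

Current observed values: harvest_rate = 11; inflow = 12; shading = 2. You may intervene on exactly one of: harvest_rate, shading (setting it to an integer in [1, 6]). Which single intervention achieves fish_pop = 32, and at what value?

Intervening on harvest_rate: with other inputs at their observed values, fish_pop = 8*harvest_rate. Solving for 32 gives harvest_rate = 4, within [1, 6].
Intervening on shading: fish_pop = 16*shading + 56. Reaching 32 requires shading = -3/2, not an integer.

set harvest_rate = 4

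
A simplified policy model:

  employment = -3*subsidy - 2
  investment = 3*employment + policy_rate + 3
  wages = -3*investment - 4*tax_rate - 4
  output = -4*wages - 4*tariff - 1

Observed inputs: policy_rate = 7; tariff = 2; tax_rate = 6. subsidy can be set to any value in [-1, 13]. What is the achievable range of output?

-1253 to 259

Substituting into the investment equation gives investment = -9*subsidy + 4.
wages becomes 27*subsidy - 40.
This gives output = -108*subsidy + 151.
Linear in subsidy, so extremes are at the endpoints: subsidy = -1 gives output = 259; subsidy = 13 gives output = -1253.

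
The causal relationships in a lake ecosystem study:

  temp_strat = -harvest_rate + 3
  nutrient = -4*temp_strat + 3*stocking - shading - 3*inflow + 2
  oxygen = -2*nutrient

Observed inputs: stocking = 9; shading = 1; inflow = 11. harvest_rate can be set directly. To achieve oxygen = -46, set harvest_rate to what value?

harvest_rate = 10

Substituting into the nutrient equation gives nutrient = 4*harvest_rate - 17.
This gives oxygen = -8*harvest_rate + 34.
Solve -8*harvest_rate + 34 = -46: harvest_rate = (-46 - 34) / -8 = 10.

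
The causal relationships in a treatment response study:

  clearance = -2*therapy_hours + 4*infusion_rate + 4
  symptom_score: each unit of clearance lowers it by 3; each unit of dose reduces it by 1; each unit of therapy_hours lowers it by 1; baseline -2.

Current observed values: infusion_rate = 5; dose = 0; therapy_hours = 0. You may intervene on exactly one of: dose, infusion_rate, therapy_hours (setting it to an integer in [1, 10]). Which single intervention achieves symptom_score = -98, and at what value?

Intervening on dose: symptom_score = -dose - 74. Reaching -98 requires dose = 24, outside [1, 10].
Intervening on infusion_rate: with other inputs at their observed values, symptom_score = -12*infusion_rate - 14. Solving for -98 gives infusion_rate = 7, within [1, 10].
Intervening on therapy_hours: symptom_score = 5*therapy_hours - 74. Reaching -98 requires therapy_hours = -24/5, not an integer.

set infusion_rate = 7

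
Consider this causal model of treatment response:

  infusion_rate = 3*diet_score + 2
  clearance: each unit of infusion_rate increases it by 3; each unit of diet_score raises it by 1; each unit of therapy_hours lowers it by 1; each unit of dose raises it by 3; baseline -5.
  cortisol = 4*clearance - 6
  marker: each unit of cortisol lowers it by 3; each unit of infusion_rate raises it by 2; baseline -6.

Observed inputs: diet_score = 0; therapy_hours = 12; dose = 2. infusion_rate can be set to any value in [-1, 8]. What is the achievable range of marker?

Intervening on infusion_rate fixes its value directly, overriding its dependence on diet_score.
Substituting into the clearance equation gives clearance = 3*infusion_rate - 11.
So cortisol = 12*infusion_rate - 50.
Substituting into the marker equation gives marker = -34*infusion_rate + 144.
Linear in infusion_rate, so extremes are at the endpoints: infusion_rate = -1 gives marker = 178; infusion_rate = 8 gives marker = -128.

-128 to 178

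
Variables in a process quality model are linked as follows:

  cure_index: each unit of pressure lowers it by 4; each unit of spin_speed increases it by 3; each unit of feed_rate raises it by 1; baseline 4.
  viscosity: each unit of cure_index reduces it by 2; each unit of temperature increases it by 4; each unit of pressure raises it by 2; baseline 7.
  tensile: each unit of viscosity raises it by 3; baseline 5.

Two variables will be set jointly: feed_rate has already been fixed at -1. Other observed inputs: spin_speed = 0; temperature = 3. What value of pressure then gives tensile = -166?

With feed_rate held at -1:
Substituting into the cure_index equation gives cure_index = -4*pressure + 3.
viscosity becomes 10*pressure + 13.
tensile becomes 30*pressure + 44.
Solve 30*pressure + 44 = -166: pressure = (-166 - 44) / 30 = -7.

pressure = -7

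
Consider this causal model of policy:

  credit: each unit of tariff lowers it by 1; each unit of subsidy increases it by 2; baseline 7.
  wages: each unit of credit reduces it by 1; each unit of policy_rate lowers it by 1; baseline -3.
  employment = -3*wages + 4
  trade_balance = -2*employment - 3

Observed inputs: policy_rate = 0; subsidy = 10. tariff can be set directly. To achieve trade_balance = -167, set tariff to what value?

tariff = 4

Substituting into the credit equation gives credit = -tariff + 27.
wages becomes tariff - 30.
So employment = -3*tariff + 94.
This gives trade_balance = 6*tariff - 191.
Solve 6*tariff - 191 = -167: tariff = (-167 + 191) / 6 = 4.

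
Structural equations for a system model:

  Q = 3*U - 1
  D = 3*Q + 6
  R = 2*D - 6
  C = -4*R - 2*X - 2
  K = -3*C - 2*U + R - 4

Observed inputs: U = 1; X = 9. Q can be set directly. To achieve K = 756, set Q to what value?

Intervening on Q fixes its value directly, overriding its dependence on U.
Substituting into the R equation gives R = 6*Q + 6.
Substituting into the C equation gives C = -24*Q - 44.
Substituting into the K equation gives K = 78*Q + 132.
Solve 78*Q + 132 = 756: Q = (756 - 132) / 78 = 8.

Q = 8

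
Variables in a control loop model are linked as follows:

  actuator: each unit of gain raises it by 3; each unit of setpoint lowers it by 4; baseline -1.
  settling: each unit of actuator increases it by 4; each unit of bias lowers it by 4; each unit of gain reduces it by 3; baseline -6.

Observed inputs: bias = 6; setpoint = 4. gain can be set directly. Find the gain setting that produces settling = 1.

Substituting into the actuator equation gives actuator = 3*gain - 17.
Substituting into the settling equation gives settling = 9*gain - 98.
Solve 9*gain - 98 = 1: gain = (1 + 98) / 9 = 11.

gain = 11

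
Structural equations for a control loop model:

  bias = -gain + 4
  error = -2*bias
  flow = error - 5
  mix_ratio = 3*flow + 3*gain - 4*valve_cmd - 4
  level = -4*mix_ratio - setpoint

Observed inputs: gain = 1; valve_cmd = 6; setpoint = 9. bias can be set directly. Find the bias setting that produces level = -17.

bias = -7

Intervening on bias fixes its value directly, overriding its dependence on gain.
Substituting into the flow equation gives flow = -2*bias - 5.
Substituting into the mix_ratio equation gives mix_ratio = -6*bias - 40.
level becomes 24*bias + 151.
Solve 24*bias + 151 = -17: bias = (-17 - 151) / 24 = -7.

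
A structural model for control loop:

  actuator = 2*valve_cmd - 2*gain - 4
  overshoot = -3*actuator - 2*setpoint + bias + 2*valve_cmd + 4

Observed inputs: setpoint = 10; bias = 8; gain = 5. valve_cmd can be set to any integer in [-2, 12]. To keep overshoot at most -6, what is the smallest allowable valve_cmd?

valve_cmd = 10

Substituting into the actuator equation gives actuator = 2*valve_cmd - 14.
Substituting into the overshoot equation gives overshoot = -4*valve_cmd + 34.
Require -4*valve_cmd + 34 ≤ -6, so valve_cmd ≥ 10.
The smallest integer in [-2, 12] satisfying this is 10.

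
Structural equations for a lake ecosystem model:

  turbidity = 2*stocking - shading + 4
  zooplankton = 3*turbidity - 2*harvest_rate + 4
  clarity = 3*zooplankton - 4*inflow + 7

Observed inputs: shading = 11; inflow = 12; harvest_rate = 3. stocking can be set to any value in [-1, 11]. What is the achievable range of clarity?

Substituting into the turbidity equation gives turbidity = 2*stocking - 7.
Substituting into the zooplankton equation gives zooplankton = 6*stocking - 23.
Substituting into the clarity equation gives clarity = 18*stocking - 110.
Linear in stocking, so extremes are at the endpoints: stocking = -1 gives clarity = -128; stocking = 11 gives clarity = 88.

-128 to 88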